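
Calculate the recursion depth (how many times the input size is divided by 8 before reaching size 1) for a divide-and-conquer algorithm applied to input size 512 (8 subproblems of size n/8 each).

For divide and conquer with division factor 8:

Problem sizes at each level:
Level 0: 512
Level 1: 64
Level 2: 8
Level 3: 1

The root is level 0 and the size-1 base case is level 3 (the tree spans levels 0 through 3, i.e. 4 levels counting the root), so the depth is the number of divisions: log_8(512) = 3

The recursion tree depth is log_8(512) = 3. At each level, the problem size is divided by 8, so it takes 3 divisions to reduce to a base case of size 1. The algorithm makes 8 recursive calls at each level.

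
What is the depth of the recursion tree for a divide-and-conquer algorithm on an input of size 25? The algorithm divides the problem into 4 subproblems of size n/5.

For divide and conquer with division factor 5:

Problem sizes at each level:
Level 0: 25
Level 1: 5
Level 2: 1

The root is level 0 and the size-1 base case is level 2 (the tree spans levels 0 through 2, i.e. 3 levels counting the root), so the depth is the number of divisions: log_5(25) = 2

The recursion tree depth is log_5(25) = 2. At each level, the problem size is divided by 5, so it takes 2 divisions to reduce to a base case of size 1. The algorithm makes 4 recursive calls at each level.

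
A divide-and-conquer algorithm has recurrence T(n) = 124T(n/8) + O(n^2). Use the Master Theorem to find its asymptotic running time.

Master Theorem for T(n) = 124T(n/8) + O(n^2):

a = 124, b = 8, c = 2
log_b(a) = log_8(124) = 2.3181

Case 1: c = 2 < log_8(124) = 2.3181
T(n) = O(n^(log_8 124))

For T(n) = 124T(n/8) + O(n^2): log_8(124) = 2.3181. This is Case 1 of the Master Theorem (c < log_b(a), work dominated by leaves), giving O(n^(log_8 124)).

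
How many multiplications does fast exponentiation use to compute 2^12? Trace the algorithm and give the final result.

Computing 2^12 by squaring (build up from 2^1; each line after the first costs one multiplication):

2^1 = 2
2^2 = (2^1)^2 = 2^2 = 4
2^3 = 2 * 2^2 = 2 * 4 = 8
2^6 = (2^3)^2 = 8^2 = 64
2^12 = (2^6)^2 = 64^2 = 4096

Result: 4096
Multiplications needed: 4 (4 lines after 2^1)

2^12 = 4096. Using exponentiation by squaring, this requires 4 multiplications. The key idea: if the exponent is even, square the half-power; if odd, multiply by the base once.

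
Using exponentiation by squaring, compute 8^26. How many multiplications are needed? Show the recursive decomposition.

Computing 8^26 by squaring (build up from 8^1; each line after the first costs one multiplication):

8^1 = 8
8^2 = (8^1)^2 = 8^2 = 64
8^3 = 8 * 8^2 = 8 * 64 = 512
8^6 = (8^3)^2 = 512^2 = 262144
8^12 = (8^6)^2 = 262144^2 = 68719476736
8^13 = 8 * 8^12 = 8 * 68719476736 = 549755813888
8^26 = (8^13)^2 = 549755813888^2 = 302231454903657293676544

Result: 302231454903657293676544
Multiplications needed: 6 (6 lines after 8^1)

8^26 = 302231454903657293676544. Using exponentiation by squaring, this requires 6 multiplications. The key idea: if the exponent is even, square the half-power; if odd, multiply by the base once.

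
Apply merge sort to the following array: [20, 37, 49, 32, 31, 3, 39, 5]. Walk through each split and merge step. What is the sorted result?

Merge sort trace:

Split: [20, 37, 49, 32, 31, 3, 39, 5] -> [20, 37, 49, 32] and [31, 3, 39, 5]
  Split: [20, 37, 49, 32] -> [20, 37] and [49, 32]
    Split: [20, 37] -> [20] and [37]
    Merge: [20] + [37] -> [20, 37]
    Split: [49, 32] -> [49] and [32]
    Merge: [49] + [32] -> [32, 49]
  Merge: [20, 37] + [32, 49] -> [20, 32, 37, 49]
  Split: [31, 3, 39, 5] -> [31, 3] and [39, 5]
    Split: [31, 3] -> [31] and [3]
    Merge: [31] + [3] -> [3, 31]
    Split: [39, 5] -> [39] and [5]
    Merge: [39] + [5] -> [5, 39]
  Merge: [3, 31] + [5, 39] -> [3, 5, 31, 39]
Merge: [20, 32, 37, 49] + [3, 5, 31, 39] -> [3, 5, 20, 31, 32, 37, 39, 49]

Final sorted array: [3, 5, 20, 31, 32, 37, 39, 49]

The merge sort proceeds by recursively splitting the array and merging sorted halves.
After all merges, the sorted array is [3, 5, 20, 31, 32, 37, 39, 49].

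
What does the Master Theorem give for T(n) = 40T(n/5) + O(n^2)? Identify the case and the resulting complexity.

Master Theorem for T(n) = 40T(n/5) + O(n^2):

a = 40, b = 5, c = 2
log_b(a) = log_5(40) = 2.2920

Case 1: c = 2 < log_5(40) = 2.2920
T(n) = O(n^(log_5 40))

For T(n) = 40T(n/5) + O(n^2): log_5(40) = 2.2920. This is Case 1 of the Master Theorem (c < log_b(a), work dominated by leaves), giving O(n^(log_5 40)).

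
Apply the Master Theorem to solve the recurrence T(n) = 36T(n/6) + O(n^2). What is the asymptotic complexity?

Master Theorem for T(n) = 36T(n/6) + O(n^2):

a = 36, b = 6, c = 2
log_b(a) = log_6(36) = 2.0000

Case 2: c = 2 = log_6(36) = 2.0000
T(n) = O(n^2 log n) = O(n^2 log n)

For T(n) = 36T(n/6) + O(n^2): log_6(36) = 2.0000. This is Case 2 of the Master Theorem (c = log_b(a), equal work at all levels), giving O(n^2 log n).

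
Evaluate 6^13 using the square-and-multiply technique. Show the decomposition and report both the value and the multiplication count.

Computing 6^13 by squaring (build up from 6^1; each line after the first costs one multiplication):

6^1 = 6
6^2 = (6^1)^2 = 6^2 = 36
6^3 = 6 * 6^2 = 6 * 36 = 216
6^6 = (6^3)^2 = 216^2 = 46656
6^12 = (6^6)^2 = 46656^2 = 2176782336
6^13 = 6 * 6^12 = 6 * 2176782336 = 13060694016

Result: 13060694016
Multiplications needed: 5 (5 lines after 6^1)

6^13 = 13060694016. Using exponentiation by squaring, this requires 5 multiplications. The key idea: if the exponent is even, square the half-power; if odd, multiply by the base once.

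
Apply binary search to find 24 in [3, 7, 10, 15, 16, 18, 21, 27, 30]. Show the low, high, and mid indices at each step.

Binary search for 24 in [3, 7, 10, 15, 16, 18, 21, 27, 30]:

lo=0, hi=8, mid=4, arr[mid]=16 -> 16 < 24, search right half
lo=5, hi=8, mid=6, arr[mid]=21 -> 21 < 24, search right half
lo=7, hi=8, mid=7, arr[mid]=27 -> 27 > 24, search left half
lo=7 > hi=6, target 24 not found

Binary search determines that 24 is not in the array after 3 comparisons. The search space was exhausted without finding the target.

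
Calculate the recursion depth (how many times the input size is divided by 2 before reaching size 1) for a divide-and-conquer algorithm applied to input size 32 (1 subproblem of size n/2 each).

For divide and conquer with division factor 2:

Problem sizes at each level:
Level 0: 32
Level 1: 16
Level 2: 8
Level 3: 4
Level 4: 2
Level 5: 1

The root is level 0 and the size-1 base case is level 5 (the tree spans levels 0 through 5, i.e. 6 levels counting the root), so the depth is the number of divisions: log_2(32) = 5

The recursion tree depth is log_2(32) = 5. At each level, the problem size is divided by 2, so it takes 5 divisions to reduce to a base case of size 1. The algorithm makes 1 recursive call at each level.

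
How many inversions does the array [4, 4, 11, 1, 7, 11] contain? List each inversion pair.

Finding inversions in [4, 4, 11, 1, 7, 11]:

(0, 3): arr[0]=4 > arr[3]=1
(1, 3): arr[1]=4 > arr[3]=1
(2, 3): arr[2]=11 > arr[3]=1
(2, 4): arr[2]=11 > arr[4]=7

Total inversions: 4

The array has 4 inversion(s): (0,3), (1,3), (2,3), (2,4). Each pair (i,j) satisfies i < j and arr[i] > arr[j].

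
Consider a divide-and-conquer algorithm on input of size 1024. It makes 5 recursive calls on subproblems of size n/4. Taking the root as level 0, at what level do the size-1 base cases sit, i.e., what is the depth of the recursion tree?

For divide and conquer with division factor 4:

Problem sizes at each level:
Level 0: 1024
Level 1: 256
Level 2: 64
Level 3: 16
Level 4: 4
Level 5: 1

The root is level 0 and the size-1 base case is level 5 (the tree spans levels 0 through 5, i.e. 6 levels counting the root), so the depth is the number of divisions: log_4(1024) = 5

The recursion tree depth is log_4(1024) = 5. At each level, the problem size is divided by 4, so it takes 5 divisions to reduce to a base case of size 1. The algorithm makes 5 recursive calls at each level.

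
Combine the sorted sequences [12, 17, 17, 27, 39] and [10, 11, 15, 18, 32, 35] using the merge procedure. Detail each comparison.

Merging process:

Compare 12 vs 10: take 10 from right. Merged: [10]
Compare 12 vs 11: take 11 from right. Merged: [10, 11]
Compare 12 vs 15: take 12 from left. Merged: [10, 11, 12]
Compare 17 vs 15: take 15 from right. Merged: [10, 11, 12, 15]
Compare 17 vs 18: take 17 from left. Merged: [10, 11, 12, 15, 17]
Compare 17 vs 18: take 17 from left. Merged: [10, 11, 12, 15, 17, 17]
Compare 27 vs 18: take 18 from right. Merged: [10, 11, 12, 15, 17, 17, 18]
Compare 27 vs 32: take 27 from left. Merged: [10, 11, 12, 15, 17, 17, 18, 27]
Compare 39 vs 32: take 32 from right. Merged: [10, 11, 12, 15, 17, 17, 18, 27, 32]
Compare 39 vs 35: take 35 from right. Merged: [10, 11, 12, 15, 17, 17, 18, 27, 32, 35]
Append remaining from left: [39]. Merged: [10, 11, 12, 15, 17, 17, 18, 27, 32, 35, 39]

Final merged array: [10, 11, 12, 15, 17, 17, 18, 27, 32, 35, 39]
Total comparisons: 10

The merged array is [10, 11, 12, 15, 17, 17, 18, 27, 32, 35, 39], requiring 10 comparisons. The merge step runs in O(n) time where n is the total number of elements.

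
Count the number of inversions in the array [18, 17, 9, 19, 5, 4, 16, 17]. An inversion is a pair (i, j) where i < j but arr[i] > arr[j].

Finding inversions in [18, 17, 9, 19, 5, 4, 16, 17]:

(0, 1): arr[0]=18 > arr[1]=17
(0, 2): arr[0]=18 > arr[2]=9
(0, 4): arr[0]=18 > arr[4]=5
(0, 5): arr[0]=18 > arr[5]=4
(0, 6): arr[0]=18 > arr[6]=16
(0, 7): arr[0]=18 > arr[7]=17
(1, 2): arr[1]=17 > arr[2]=9
(1, 4): arr[1]=17 > arr[4]=5
(1, 5): arr[1]=17 > arr[5]=4
(1, 6): arr[1]=17 > arr[6]=16
(2, 4): arr[2]=9 > arr[4]=5
(2, 5): arr[2]=9 > arr[5]=4
(3, 4): arr[3]=19 > arr[4]=5
(3, 5): arr[3]=19 > arr[5]=4
(3, 6): arr[3]=19 > arr[6]=16
(3, 7): arr[3]=19 > arr[7]=17
(4, 5): arr[4]=5 > arr[5]=4

Total inversions: 17

The array has 17 inversion(s): (0,1), (0,2), (0,4), (0,5), (0,6), (0,7), (1,2), (1,4), (1,5), (1,6), (2,4), (2,5), (3,4), (3,5), (3,6), (3,7), (4,5). Each pair (i,j) satisfies i < j and arr[i] > arr[j].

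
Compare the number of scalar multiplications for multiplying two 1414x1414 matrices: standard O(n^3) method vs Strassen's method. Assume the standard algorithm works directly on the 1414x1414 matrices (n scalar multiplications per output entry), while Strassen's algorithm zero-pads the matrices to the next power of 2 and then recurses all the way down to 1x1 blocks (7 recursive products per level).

Matrix multiplication for 1414x1414 matrices:

Strassen's algorithm requires power-of-2 dimensions. Pad 1414x1414 to 2048x2048 (next power of 2).

Standard algorithm: 1414^3 = 2827145944 multiplications
Strassen's algorithm: 7^(log2(2048)) = 7^11 = 1977326743 multiplications
Savings: 2827145944 - 1977326743 = 849819201 multiplications

Standard: 2827145944 multiplications (1414^3). Strassen: 1977326743 multiplications (7^11, after padding to 2048x2048). Strassen reduces 8 recursive multiplications to 7 at each level.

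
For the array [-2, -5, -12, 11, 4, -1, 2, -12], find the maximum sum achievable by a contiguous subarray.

Using Kadane's algorithm on [-2, -5, -12, 11, 4, -1, 2, -12]:

Scanning through the array:
Position 1 (value -5): max_ending_here = -5, max_so_far = -2
Position 2 (value -12): max_ending_here = -12, max_so_far = -2
Position 3 (value 11): max_ending_here = 11, max_so_far = 11
Position 4 (value 4): max_ending_here = 15, max_so_far = 15
Position 5 (value -1): max_ending_here = 14, max_so_far = 15
Position 6 (value 2): max_ending_here = 16, max_so_far = 16
Position 7 (value -12): max_ending_here = 4, max_so_far = 16

Maximum subarray: [11, 4, -1, 2]
Maximum sum: 16

The maximum subarray is [11, 4, -1, 2] with sum 16. This subarray runs from index 3 to index 6.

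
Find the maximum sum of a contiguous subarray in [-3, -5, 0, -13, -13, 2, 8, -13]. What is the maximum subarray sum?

Using Kadane's algorithm on [-3, -5, 0, -13, -13, 2, 8, -13]:

Scanning through the array:
Position 1 (value -5): max_ending_here = -5, max_so_far = -3
Position 2 (value 0): max_ending_here = 0, max_so_far = 0
Position 3 (value -13): max_ending_here = -13, max_so_far = 0
Position 4 (value -13): max_ending_here = -13, max_so_far = 0
Position 5 (value 2): max_ending_here = 2, max_so_far = 2
Position 6 (value 8): max_ending_here = 10, max_so_far = 10
Position 7 (value -13): max_ending_here = -3, max_so_far = 10

Maximum subarray: [2, 8]
Maximum sum: 10

The maximum subarray is [2, 8] with sum 10. This subarray runs from index 5 to index 6.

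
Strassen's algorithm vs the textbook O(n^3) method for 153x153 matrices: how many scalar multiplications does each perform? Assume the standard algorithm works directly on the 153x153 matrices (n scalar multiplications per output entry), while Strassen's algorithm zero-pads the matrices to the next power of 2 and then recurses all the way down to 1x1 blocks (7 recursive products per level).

Matrix multiplication for 153x153 matrices:

Strassen's algorithm requires power-of-2 dimensions. Pad 153x153 to 256x256 (next power of 2).

Standard algorithm: 153^3 = 3581577 multiplications
Strassen's algorithm: 7^(log2(256)) = 7^8 = 5764801 multiplications
Difference: 3581577 - 5764801 = -2183224 (Strassen uses MORE here due to padding overhead — for small or just-over-power-of-2 n, padding can outweigh the per-level savings)

Standard: 3581577 multiplications (153^3). Strassen: 5764801 multiplications (7^8, after padding to 256x256). Strassen reduces 8 recursive multiplications to 7 at each level.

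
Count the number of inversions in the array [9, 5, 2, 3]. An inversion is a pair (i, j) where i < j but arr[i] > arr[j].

Finding inversions in [9, 5, 2, 3]:

(0, 1): arr[0]=9 > arr[1]=5
(0, 2): arr[0]=9 > arr[2]=2
(0, 3): arr[0]=9 > arr[3]=3
(1, 2): arr[1]=5 > arr[2]=2
(1, 3): arr[1]=5 > arr[3]=3

Total inversions: 5

The array has 5 inversion(s): (0,1), (0,2), (0,3), (1,2), (1,3). Each pair (i,j) satisfies i < j and arr[i] > arr[j].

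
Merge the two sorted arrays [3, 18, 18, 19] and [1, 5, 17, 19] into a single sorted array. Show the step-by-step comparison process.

Merging process:

Compare 3 vs 1: take 1 from right. Merged: [1]
Compare 3 vs 5: take 3 from left. Merged: [1, 3]
Compare 18 vs 5: take 5 from right. Merged: [1, 3, 5]
Compare 18 vs 17: take 17 from right. Merged: [1, 3, 5, 17]
Compare 18 vs 19: take 18 from left. Merged: [1, 3, 5, 17, 18]
Compare 18 vs 19: take 18 from left. Merged: [1, 3, 5, 17, 18, 18]
Compare 19 vs 19: take 19 from left. Merged: [1, 3, 5, 17, 18, 18, 19]
Append remaining from right: [19]. Merged: [1, 3, 5, 17, 18, 18, 19, 19]

Final merged array: [1, 3, 5, 17, 18, 18, 19, 19]
Total comparisons: 7

The merged array is [1, 3, 5, 17, 18, 18, 19, 19], requiring 7 comparisons. The merge step runs in O(n) time where n is the total number of elements.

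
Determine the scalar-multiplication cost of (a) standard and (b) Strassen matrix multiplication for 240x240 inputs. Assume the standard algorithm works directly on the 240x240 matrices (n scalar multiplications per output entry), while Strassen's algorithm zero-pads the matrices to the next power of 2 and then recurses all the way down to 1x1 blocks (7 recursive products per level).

Matrix multiplication for 240x240 matrices:

Strassen's algorithm requires power-of-2 dimensions. Pad 240x240 to 256x256 (next power of 2).

Standard algorithm: 240^3 = 13824000 multiplications
Strassen's algorithm: 7^(log2(256)) = 7^8 = 5764801 multiplications
Savings: 13824000 - 5764801 = 8059199 multiplications

Standard: 13824000 multiplications (240^3). Strassen: 5764801 multiplications (7^8, after padding to 256x256). Strassen reduces 8 recursive multiplications to 7 at each level.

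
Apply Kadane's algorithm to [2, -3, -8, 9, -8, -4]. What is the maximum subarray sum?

Using Kadane's algorithm on [2, -3, -8, 9, -8, -4]:

Scanning through the array:
Position 1 (value -3): max_ending_here = -1, max_so_far = 2
Position 2 (value -8): max_ending_here = -8, max_so_far = 2
Position 3 (value 9): max_ending_here = 9, max_so_far = 9
Position 4 (value -8): max_ending_here = 1, max_so_far = 9
Position 5 (value -4): max_ending_here = -3, max_so_far = 9

Maximum subarray: [9]
Maximum sum: 9

The maximum subarray is [9] with sum 9. This subarray runs from index 3 to index 3.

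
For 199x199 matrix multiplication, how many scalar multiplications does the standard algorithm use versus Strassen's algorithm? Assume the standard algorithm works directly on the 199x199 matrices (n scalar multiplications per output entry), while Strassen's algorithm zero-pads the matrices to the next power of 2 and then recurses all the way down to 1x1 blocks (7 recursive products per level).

Matrix multiplication for 199x199 matrices:

Strassen's algorithm requires power-of-2 dimensions. Pad 199x199 to 256x256 (next power of 2).

Standard algorithm: 199^3 = 7880599 multiplications
Strassen's algorithm: 7^(log2(256)) = 7^8 = 5764801 multiplications
Savings: 7880599 - 5764801 = 2115798 multiplications

Standard: 7880599 multiplications (199^3). Strassen: 5764801 multiplications (7^8, after padding to 256x256). Strassen reduces 8 recursive multiplications to 7 at each level.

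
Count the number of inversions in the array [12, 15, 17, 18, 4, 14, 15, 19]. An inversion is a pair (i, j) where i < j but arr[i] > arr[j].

Finding inversions in [12, 15, 17, 18, 4, 14, 15, 19]:

(0, 4): arr[0]=12 > arr[4]=4
(1, 4): arr[1]=15 > arr[4]=4
(1, 5): arr[1]=15 > arr[5]=14
(2, 4): arr[2]=17 > arr[4]=4
(2, 5): arr[2]=17 > arr[5]=14
(2, 6): arr[2]=17 > arr[6]=15
(3, 4): arr[3]=18 > arr[4]=4
(3, 5): arr[3]=18 > arr[5]=14
(3, 6): arr[3]=18 > arr[6]=15

Total inversions: 9

The array has 9 inversion(s): (0,4), (1,4), (1,5), (2,4), (2,5), (2,6), (3,4), (3,5), (3,6). Each pair (i,j) satisfies i < j and arr[i] > arr[j].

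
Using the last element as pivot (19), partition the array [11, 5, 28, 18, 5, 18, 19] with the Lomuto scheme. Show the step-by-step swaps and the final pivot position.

Lomuto partition with pivot = 19:

Initial array: [11, 5, 28, 18, 5, 18, 19]

arr[0]=11 <= 19: swap with position 0, array becomes [11, 5, 28, 18, 5, 18, 19]
arr[1]=5 <= 19: swap with position 1, array becomes [11, 5, 28, 18, 5, 18, 19]
arr[2]=28 > 19: no swap
arr[3]=18 <= 19: swap with position 2, array becomes [11, 5, 18, 28, 5, 18, 19]
arr[4]=5 <= 19: swap with position 3, array becomes [11, 5, 18, 5, 28, 18, 19]
arr[5]=18 <= 19: swap with position 4, array becomes [11, 5, 18, 5, 18, 28, 19]

Place pivot at position 5: [11, 5, 18, 5, 18, 19, 28]
Pivot position: 5

After partitioning with pivot 19, the array becomes [11, 5, 18, 5, 18, 19, 28]. The pivot is placed at index 5. All elements to the left of the pivot are <= 19, and all elements to the right are > 19.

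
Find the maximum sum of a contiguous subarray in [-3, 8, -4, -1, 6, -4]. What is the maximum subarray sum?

Using Kadane's algorithm on [-3, 8, -4, -1, 6, -4]:

Scanning through the array:
Position 1 (value 8): max_ending_here = 8, max_so_far = 8
Position 2 (value -4): max_ending_here = 4, max_so_far = 8
Position 3 (value -1): max_ending_here = 3, max_so_far = 8
Position 4 (value 6): max_ending_here = 9, max_so_far = 9
Position 5 (value -4): max_ending_here = 5, max_so_far = 9

Maximum subarray: [8, -4, -1, 6]
Maximum sum: 9

The maximum subarray is [8, -4, -1, 6] with sum 9. This subarray runs from index 1 to index 4.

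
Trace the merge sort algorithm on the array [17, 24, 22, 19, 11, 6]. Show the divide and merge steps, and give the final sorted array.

Merge sort trace:

Split: [17, 24, 22, 19, 11, 6] -> [17, 24, 22] and [19, 11, 6]
  Split: [17, 24, 22] -> [17] and [24, 22]
    Split: [24, 22] -> [24] and [22]
    Merge: [24] + [22] -> [22, 24]
  Merge: [17] + [22, 24] -> [17, 22, 24]
  Split: [19, 11, 6] -> [19] and [11, 6]
    Split: [11, 6] -> [11] and [6]
    Merge: [11] + [6] -> [6, 11]
  Merge: [19] + [6, 11] -> [6, 11, 19]
Merge: [17, 22, 24] + [6, 11, 19] -> [6, 11, 17, 19, 22, 24]

Final sorted array: [6, 11, 17, 19, 22, 24]

The merge sort proceeds by recursively splitting the array and merging sorted halves.
After all merges, the sorted array is [6, 11, 17, 19, 22, 24].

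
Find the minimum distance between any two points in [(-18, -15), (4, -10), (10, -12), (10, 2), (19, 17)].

Computing all pairwise distances among 5 points:

d((-18, -15), (4, -10)) = 22.561
d((-18, -15), (10, -12)) = 28.1603
d((-18, -15), (10, 2)) = 32.7567
d((-18, -15), (19, 17)) = 48.9183
d((4, -10), (10, -12)) = 6.3246 <-- minimum
d((4, -10), (10, 2)) = 13.4164
d((4, -10), (19, 17)) = 30.8869
d((10, -12), (10, 2)) = 14.0
d((10, -12), (19, 17)) = 30.3645
d((10, 2), (19, 17)) = 17.4929

Closest pair: (4, -10) and (10, -12) with distance 6.3246

The closest pair is (4, -10) and (10, -12) with Euclidean distance 6.3246. For 5 points, brute-force pairwise comparison is shown above. For large n, the divide-and-conquer algorithm (sort by x, recurse on halves, check the dividing strip) achieves O(n log n).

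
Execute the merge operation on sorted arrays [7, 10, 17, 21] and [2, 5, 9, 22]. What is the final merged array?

Merging process:

Compare 7 vs 2: take 2 from right. Merged: [2]
Compare 7 vs 5: take 5 from right. Merged: [2, 5]
Compare 7 vs 9: take 7 from left. Merged: [2, 5, 7]
Compare 10 vs 9: take 9 from right. Merged: [2, 5, 7, 9]
Compare 10 vs 22: take 10 from left. Merged: [2, 5, 7, 9, 10]
Compare 17 vs 22: take 17 from left. Merged: [2, 5, 7, 9, 10, 17]
Compare 21 vs 22: take 21 from left. Merged: [2, 5, 7, 9, 10, 17, 21]
Append remaining from right: [22]. Merged: [2, 5, 7, 9, 10, 17, 21, 22]

Final merged array: [2, 5, 7, 9, 10, 17, 21, 22]
Total comparisons: 7

The merged array is [2, 5, 7, 9, 10, 17, 21, 22], requiring 7 comparisons. The merge step runs in O(n) time where n is the total number of elements.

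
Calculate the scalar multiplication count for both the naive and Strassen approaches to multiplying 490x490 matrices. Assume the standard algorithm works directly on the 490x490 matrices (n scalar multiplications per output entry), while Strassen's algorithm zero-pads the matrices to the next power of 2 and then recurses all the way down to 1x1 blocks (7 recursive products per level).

Matrix multiplication for 490x490 matrices:

Strassen's algorithm requires power-of-2 dimensions. Pad 490x490 to 512x512 (next power of 2).

Standard algorithm: 490^3 = 117649000 multiplications
Strassen's algorithm: 7^(log2(512)) = 7^9 = 40353607 multiplications
Savings: 117649000 - 40353607 = 77295393 multiplications

Standard: 117649000 multiplications (490^3). Strassen: 40353607 multiplications (7^9, after padding to 512x512). Strassen reduces 8 recursive multiplications to 7 at each level.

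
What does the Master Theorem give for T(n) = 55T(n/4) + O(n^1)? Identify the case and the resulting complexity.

Master Theorem for T(n) = 55T(n/4) + O(n^1):

a = 55, b = 4, c = 1
log_b(a) = log_4(55) = 2.8907

Case 1: c = 1 < log_4(55) = 2.8907
T(n) = O(n^(log_4 55))

For T(n) = 55T(n/4) + O(n^1): log_4(55) = 2.8907. This is Case 1 of the Master Theorem (c < log_b(a), work dominated by leaves), giving O(n^(log_4 55)).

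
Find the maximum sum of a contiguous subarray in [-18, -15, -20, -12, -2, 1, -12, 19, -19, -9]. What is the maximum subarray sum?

Using Kadane's algorithm on [-18, -15, -20, -12, -2, 1, -12, 19, -19, -9]:

Scanning through the array:
Position 1 (value -15): max_ending_here = -15, max_so_far = -15
Position 2 (value -20): max_ending_here = -20, max_so_far = -15
Position 3 (value -12): max_ending_here = -12, max_so_far = -12
Position 4 (value -2): max_ending_here = -2, max_so_far = -2
Position 5 (value 1): max_ending_here = 1, max_so_far = 1
Position 6 (value -12): max_ending_here = -11, max_so_far = 1
Position 7 (value 19): max_ending_here = 19, max_so_far = 19
Position 8 (value -19): max_ending_here = 0, max_so_far = 19
Position 9 (value -9): max_ending_here = -9, max_so_far = 19

Maximum subarray: [19]
Maximum sum: 19

The maximum subarray is [19] with sum 19. This subarray runs from index 7 to index 7.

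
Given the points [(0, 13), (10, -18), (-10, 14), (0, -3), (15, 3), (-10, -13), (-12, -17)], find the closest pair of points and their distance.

Computing all pairwise distances among 7 points:

d((0, 13), (10, -18)) = 32.573
d((0, 13), (-10, 14)) = 10.0499
d((0, 13), (0, -3)) = 16.0
d((0, 13), (15, 3)) = 18.0278
d((0, 13), (-10, -13)) = 27.8568
d((0, 13), (-12, -17)) = 32.311
d((10, -18), (-10, 14)) = 37.7359
d((10, -18), (0, -3)) = 18.0278
d((10, -18), (15, 3)) = 21.587
d((10, -18), (-10, -13)) = 20.6155
d((10, -18), (-12, -17)) = 22.0227
d((-10, 14), (0, -3)) = 19.7231
d((-10, 14), (15, 3)) = 27.313
d((-10, 14), (-10, -13)) = 27.0
d((-10, 14), (-12, -17)) = 31.0644
d((0, -3), (15, 3)) = 16.1555
d((0, -3), (-10, -13)) = 14.1421
d((0, -3), (-12, -17)) = 18.4391
d((15, 3), (-10, -13)) = 29.6816
d((15, 3), (-12, -17)) = 33.6006
d((-10, -13), (-12, -17)) = 4.4721 <-- minimum

Closest pair: (-10, -13) and (-12, -17) with distance 4.4721

The closest pair is (-10, -13) and (-12, -17) with Euclidean distance 4.4721. For 7 points, brute-force pairwise comparison is shown above. For large n, the divide-and-conquer algorithm (sort by x, recurse on halves, check the dividing strip) achieves O(n log n).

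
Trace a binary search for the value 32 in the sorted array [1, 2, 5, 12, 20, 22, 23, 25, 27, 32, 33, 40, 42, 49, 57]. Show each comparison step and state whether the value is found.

Binary search for 32 in [1, 2, 5, 12, 20, 22, 23, 25, 27, 32, 33, 40, 42, 49, 57]:

lo=0, hi=14, mid=7, arr[mid]=25 -> 25 < 32, search right half
lo=8, hi=14, mid=11, arr[mid]=40 -> 40 > 32, search left half
lo=8, hi=10, mid=9, arr[mid]=32 -> Found target at index 9!

Binary search finds 32 at index 9 after 3 comparisons. The search repeatedly halves the search space by comparing with the middle element.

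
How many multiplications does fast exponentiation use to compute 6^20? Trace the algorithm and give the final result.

Computing 6^20 by squaring (build up from 6^1; each line after the first costs one multiplication):

6^1 = 6
6^2 = (6^1)^2 = 6^2 = 36
6^4 = (6^2)^2 = 36^2 = 1296
6^5 = 6 * 6^4 = 6 * 1296 = 7776
6^10 = (6^5)^2 = 7776^2 = 60466176
6^20 = (6^10)^2 = 60466176^2 = 3656158440062976

Result: 3656158440062976
Multiplications needed: 5 (5 lines after 6^1)

6^20 = 3656158440062976. Using exponentiation by squaring, this requires 5 multiplications. The key idea: if the exponent is even, square the half-power; if odd, multiply by the base once.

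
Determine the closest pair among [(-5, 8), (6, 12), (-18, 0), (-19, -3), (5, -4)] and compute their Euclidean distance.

Computing all pairwise distances among 5 points:

d((-5, 8), (6, 12)) = 11.7047
d((-5, 8), (-18, 0)) = 15.2643
d((-5, 8), (-19, -3)) = 17.8045
d((-5, 8), (5, -4)) = 15.6205
d((6, 12), (-18, 0)) = 26.8328
d((6, 12), (-19, -3)) = 29.1548
d((6, 12), (5, -4)) = 16.0312
d((-18, 0), (-19, -3)) = 3.1623 <-- minimum
d((-18, 0), (5, -4)) = 23.3452
d((-19, -3), (5, -4)) = 24.0208

Closest pair: (-18, 0) and (-19, -3) with distance 3.1623

The closest pair is (-18, 0) and (-19, -3) with Euclidean distance 3.1623. For 5 points, brute-force pairwise comparison is shown above. For large n, the divide-and-conquer algorithm (sort by x, recurse on halves, check the dividing strip) achieves O(n log n).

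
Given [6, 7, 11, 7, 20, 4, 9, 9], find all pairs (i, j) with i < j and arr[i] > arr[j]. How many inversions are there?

Finding inversions in [6, 7, 11, 7, 20, 4, 9, 9]:

(0, 5): arr[0]=6 > arr[5]=4
(1, 5): arr[1]=7 > arr[5]=4
(2, 3): arr[2]=11 > arr[3]=7
(2, 5): arr[2]=11 > arr[5]=4
(2, 6): arr[2]=11 > arr[6]=9
(2, 7): arr[2]=11 > arr[7]=9
(3, 5): arr[3]=7 > arr[5]=4
(4, 5): arr[4]=20 > arr[5]=4
(4, 6): arr[4]=20 > arr[6]=9
(4, 7): arr[4]=20 > arr[7]=9

Total inversions: 10

The array has 10 inversion(s): (0,5), (1,5), (2,3), (2,5), (2,6), (2,7), (3,5), (4,5), (4,6), (4,7). Each pair (i,j) satisfies i < j and arr[i] > arr[j].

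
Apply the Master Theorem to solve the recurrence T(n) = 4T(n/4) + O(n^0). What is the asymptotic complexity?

Master Theorem for T(n) = 4T(n/4) + O(n^0):

a = 4, b = 4, c = 0
log_b(a) = log_4(4) = 1.0000

Case 1: c = 0 < log_4(4) = 1.0000
T(n) = O(n^(log_4 4)) = O(n)

For T(n) = 4T(n/4) + O(n^0): log_4(4) = 1.0000. This is Case 1 of the Master Theorem (c < log_b(a), work dominated by leaves), giving O(n).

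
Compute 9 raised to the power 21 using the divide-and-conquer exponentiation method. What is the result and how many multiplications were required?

Computing 9^21 by squaring (build up from 9^1; each line after the first costs one multiplication):

9^1 = 9
9^2 = (9^1)^2 = 9^2 = 81
9^4 = (9^2)^2 = 81^2 = 6561
9^5 = 9 * 9^4 = 9 * 6561 = 59049
9^10 = (9^5)^2 = 59049^2 = 3486784401
9^20 = (9^10)^2 = 3486784401^2 = 12157665459056928801
9^21 = 9 * 9^20 = 9 * 12157665459056928801 = 109418989131512359209

Result: 109418989131512359209
Multiplications needed: 6 (6 lines after 9^1)

9^21 = 109418989131512359209. Using exponentiation by squaring, this requires 6 multiplications. The key idea: if the exponent is even, square the half-power; if odd, multiply by the base once.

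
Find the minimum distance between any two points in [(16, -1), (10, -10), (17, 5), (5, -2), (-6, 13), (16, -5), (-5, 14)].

Computing all pairwise distances among 7 points:

d((16, -1), (10, -10)) = 10.8167
d((16, -1), (17, 5)) = 6.0828
d((16, -1), (5, -2)) = 11.0454
d((16, -1), (-6, 13)) = 26.0768
d((16, -1), (16, -5)) = 4.0
d((16, -1), (-5, 14)) = 25.807
d((10, -10), (17, 5)) = 16.5529
d((10, -10), (5, -2)) = 9.434
d((10, -10), (-6, 13)) = 28.0179
d((10, -10), (16, -5)) = 7.8102
d((10, -10), (-5, 14)) = 28.3019
d((17, 5), (5, -2)) = 13.8924
d((17, 5), (-6, 13)) = 24.3516
d((17, 5), (16, -5)) = 10.0499
d((17, 5), (-5, 14)) = 23.7697
d((5, -2), (-6, 13)) = 18.6011
d((5, -2), (16, -5)) = 11.4018
d((5, -2), (-5, 14)) = 18.868
d((-6, 13), (16, -5)) = 28.4253
d((-6, 13), (-5, 14)) = 1.4142 <-- minimum
d((16, -5), (-5, 14)) = 28.3196

Closest pair: (-6, 13) and (-5, 14) with distance 1.4142

The closest pair is (-6, 13) and (-5, 14) with Euclidean distance 1.4142. For 7 points, brute-force pairwise comparison is shown above. For large n, the divide-and-conquer algorithm (sort by x, recurse on halves, check the dividing strip) achieves O(n log n).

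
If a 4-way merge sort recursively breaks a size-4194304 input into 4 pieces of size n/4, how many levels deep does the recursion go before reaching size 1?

For divide and conquer with division factor 4:

Problem sizes at each level:
Level 0: 4194304
Level 1: 1048576
Level 2: 262144
Level 3: 65536
Level 4: 16384
Level 5: 4096
Level 6: 1024
Level 7: 256
Level 8: 64
Level 9: 16
Level 10: 4
Level 11: 1

The root is level 0 and the size-1 base case is level 11 (the tree spans levels 0 through 11, i.e. 12 levels counting the root), so the depth is the number of divisions: log_4(4194304) = 11

The recursion tree depth is log_4(4194304) = 11. At each level, the problem size is divided by 4, so it takes 11 divisions to reduce to a base case of size 1. The algorithm makes 4 recursive calls at each level.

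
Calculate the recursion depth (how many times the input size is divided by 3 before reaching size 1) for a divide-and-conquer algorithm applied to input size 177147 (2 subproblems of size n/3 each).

For divide and conquer with division factor 3:

Problem sizes at each level:
Level 0: 177147
Level 1: 59049
Level 2: 19683
Level 3: 6561
Level 4: 2187
Level 5: 729
Level 6: 243
Level 7: 81
Level 8: 27
Level 9: 9
Level 10: 3
Level 11: 1

The root is level 0 and the size-1 base case is level 11 (the tree spans levels 0 through 11, i.e. 12 levels counting the root), so the depth is the number of divisions: log_3(177147) = 11

The recursion tree depth is log_3(177147) = 11. At each level, the problem size is divided by 3, so it takes 11 divisions to reduce to a base case of size 1. The algorithm makes 2 recursive calls at each level.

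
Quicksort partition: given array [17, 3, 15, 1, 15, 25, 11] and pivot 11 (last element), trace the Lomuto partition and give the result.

Lomuto partition with pivot = 11:

Initial array: [17, 3, 15, 1, 15, 25, 11]

arr[0]=17 > 11: no swap
arr[1]=3 <= 11: swap with position 0, array becomes [3, 17, 15, 1, 15, 25, 11]
arr[2]=15 > 11: no swap
arr[3]=1 <= 11: swap with position 1, array becomes [3, 1, 15, 17, 15, 25, 11]
arr[4]=15 > 11: no swap
arr[5]=25 > 11: no swap

Place pivot at position 2: [3, 1, 11, 17, 15, 25, 15]
Pivot position: 2

After partitioning with pivot 11, the array becomes [3, 1, 11, 17, 15, 25, 15]. The pivot is placed at index 2. All elements to the left of the pivot are <= 11, and all elements to the right are > 11.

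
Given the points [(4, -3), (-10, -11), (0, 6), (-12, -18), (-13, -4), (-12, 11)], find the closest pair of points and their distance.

Computing all pairwise distances among 6 points:

d((4, -3), (-10, -11)) = 16.1245
d((4, -3), (0, 6)) = 9.8489
d((4, -3), (-12, -18)) = 21.9317
d((4, -3), (-13, -4)) = 17.0294
d((4, -3), (-12, 11)) = 21.2603
d((-10, -11), (0, 6)) = 19.7231
d((-10, -11), (-12, -18)) = 7.2801 <-- minimum
d((-10, -11), (-13, -4)) = 7.6158
d((-10, -11), (-12, 11)) = 22.0907
d((0, 6), (-12, -18)) = 26.8328
d((0, 6), (-13, -4)) = 16.4012
d((0, 6), (-12, 11)) = 13.0
d((-12, -18), (-13, -4)) = 14.0357
d((-12, -18), (-12, 11)) = 29.0
d((-13, -4), (-12, 11)) = 15.0333

Closest pair: (-10, -11) and (-12, -18) with distance 7.2801

The closest pair is (-10, -11) and (-12, -18) with Euclidean distance 7.2801. For 6 points, brute-force pairwise comparison is shown above. For large n, the divide-and-conquer algorithm (sort by x, recurse on halves, check the dividing strip) achieves O(n log n).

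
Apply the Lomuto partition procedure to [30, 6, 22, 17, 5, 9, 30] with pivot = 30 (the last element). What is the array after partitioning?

Lomuto partition with pivot = 30:

Initial array: [30, 6, 22, 17, 5, 9, 30]

arr[0]=30 <= 30: swap with position 0, array becomes [30, 6, 22, 17, 5, 9, 30]
arr[1]=6 <= 30: swap with position 1, array becomes [30, 6, 22, 17, 5, 9, 30]
arr[2]=22 <= 30: swap with position 2, array becomes [30, 6, 22, 17, 5, 9, 30]
arr[3]=17 <= 30: swap with position 3, array becomes [30, 6, 22, 17, 5, 9, 30]
arr[4]=5 <= 30: swap with position 4, array becomes [30, 6, 22, 17, 5, 9, 30]
arr[5]=9 <= 30: swap with position 5, array becomes [30, 6, 22, 17, 5, 9, 30]

Place pivot at position 6: [30, 6, 22, 17, 5, 9, 30]
Pivot position: 6

After partitioning with pivot 30, the array becomes [30, 6, 22, 17, 5, 9, 30]. The pivot is placed at index 6. All elements to the left of the pivot are <= 30, and all elements to the right are > 30.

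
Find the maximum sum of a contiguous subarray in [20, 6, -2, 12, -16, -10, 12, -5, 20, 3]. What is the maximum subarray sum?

Using Kadane's algorithm on [20, 6, -2, 12, -16, -10, 12, -5, 20, 3]:

Scanning through the array:
Position 1 (value 6): max_ending_here = 26, max_so_far = 26
Position 2 (value -2): max_ending_here = 24, max_so_far = 26
Position 3 (value 12): max_ending_here = 36, max_so_far = 36
Position 4 (value -16): max_ending_here = 20, max_so_far = 36
Position 5 (value -10): max_ending_here = 10, max_so_far = 36
Position 6 (value 12): max_ending_here = 22, max_so_far = 36
Position 7 (value -5): max_ending_here = 17, max_so_far = 36
Position 8 (value 20): max_ending_here = 37, max_so_far = 37
Position 9 (value 3): max_ending_here = 40, max_so_far = 40

Maximum subarray: [20, 6, -2, 12, -16, -10, 12, -5, 20, 3]
Maximum sum: 40

The maximum subarray is [20, 6, -2, 12, -16, -10, 12, -5, 20, 3] with sum 40. This subarray runs from index 0 to index 9.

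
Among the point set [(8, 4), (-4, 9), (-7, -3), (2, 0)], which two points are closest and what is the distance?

Computing all pairwise distances among 4 points:

d((8, 4), (-4, 9)) = 13.0
d((8, 4), (-7, -3)) = 16.5529
d((8, 4), (2, 0)) = 7.2111 <-- minimum
d((-4, 9), (-7, -3)) = 12.3693
d((-4, 9), (2, 0)) = 10.8167
d((-7, -3), (2, 0)) = 9.4868

Closest pair: (8, 4) and (2, 0) with distance 7.2111

The closest pair is (8, 4) and (2, 0) with Euclidean distance 7.2111. For 4 points, brute-force pairwise comparison is shown above. For large n, the divide-and-conquer algorithm (sort by x, recurse on halves, check the dividing strip) achieves O(n log n).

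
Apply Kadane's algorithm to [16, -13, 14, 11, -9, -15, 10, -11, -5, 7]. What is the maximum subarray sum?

Using Kadane's algorithm on [16, -13, 14, 11, -9, -15, 10, -11, -5, 7]:

Scanning through the array:
Position 1 (value -13): max_ending_here = 3, max_so_far = 16
Position 2 (value 14): max_ending_here = 17, max_so_far = 17
Position 3 (value 11): max_ending_here = 28, max_so_far = 28
Position 4 (value -9): max_ending_here = 19, max_so_far = 28
Position 5 (value -15): max_ending_here = 4, max_so_far = 28
Position 6 (value 10): max_ending_here = 14, max_so_far = 28
Position 7 (value -11): max_ending_here = 3, max_so_far = 28
Position 8 (value -5): max_ending_here = -2, max_so_far = 28
Position 9 (value 7): max_ending_here = 7, max_so_far = 28

Maximum subarray: [16, -13, 14, 11]
Maximum sum: 28

The maximum subarray is [16, -13, 14, 11] with sum 28. This subarray runs from index 0 to index 3.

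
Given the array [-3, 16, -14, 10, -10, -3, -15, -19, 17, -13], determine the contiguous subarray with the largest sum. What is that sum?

Using Kadane's algorithm on [-3, 16, -14, 10, -10, -3, -15, -19, 17, -13]:

Scanning through the array:
Position 1 (value 16): max_ending_here = 16, max_so_far = 16
Position 2 (value -14): max_ending_here = 2, max_so_far = 16
Position 3 (value 10): max_ending_here = 12, max_so_far = 16
Position 4 (value -10): max_ending_here = 2, max_so_far = 16
Position 5 (value -3): max_ending_here = -1, max_so_far = 16
Position 6 (value -15): max_ending_here = -15, max_so_far = 16
Position 7 (value -19): max_ending_here = -19, max_so_far = 16
Position 8 (value 17): max_ending_here = 17, max_so_far = 17
Position 9 (value -13): max_ending_here = 4, max_so_far = 17

Maximum subarray: [17]
Maximum sum: 17

The maximum subarray is [17] with sum 17. This subarray runs from index 8 to index 8.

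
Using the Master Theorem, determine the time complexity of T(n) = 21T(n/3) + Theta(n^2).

Master Theorem for T(n) = 21T(n/3) + O(n^2):

a = 21, b = 3, c = 2
log_b(a) = log_3(21) = 2.7712

Case 1: c = 2 < log_3(21) = 2.7712
T(n) = O(n^(log_3 21))

For T(n) = 21T(n/3) + O(n^2): log_3(21) = 2.7712. This is Case 1 of the Master Theorem (c < log_b(a), work dominated by leaves), giving O(n^(log_3 21)).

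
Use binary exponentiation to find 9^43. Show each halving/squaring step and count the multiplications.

Computing 9^43 by squaring (build up from 9^1; each line after the first costs one multiplication):

9^1 = 9
9^2 = (9^1)^2 = 9^2 = 81
9^4 = (9^2)^2 = 81^2 = 6561
9^5 = 9 * 9^4 = 9 * 6561 = 59049
9^10 = (9^5)^2 = 59049^2 = 3486784401
9^20 = (9^10)^2 = 3486784401^2 = 12157665459056928801
9^21 = 9 * 9^20 = 9 * 12157665459056928801 = 109418989131512359209
9^42 = (9^21)^2 = 109418989131512359209^2 = 11972515182562019788602740026717047105681
9^43 = 9 * 9^42 = 9 * 11972515182562019788602740026717047105681 = 107752636643058178097424660240453423951129

Result: 107752636643058178097424660240453423951129
Multiplications needed: 8 (8 lines after 9^1)

9^43 = 107752636643058178097424660240453423951129. Using exponentiation by squaring, this requires 8 multiplications. The key idea: if the exponent is even, square the half-power; if odd, multiply by the base once.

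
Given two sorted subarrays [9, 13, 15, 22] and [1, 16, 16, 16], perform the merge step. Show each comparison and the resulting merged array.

Merging process:

Compare 9 vs 1: take 1 from right. Merged: [1]
Compare 9 vs 16: take 9 from left. Merged: [1, 9]
Compare 13 vs 16: take 13 from left. Merged: [1, 9, 13]
Compare 15 vs 16: take 15 from left. Merged: [1, 9, 13, 15]
Compare 22 vs 16: take 16 from right. Merged: [1, 9, 13, 15, 16]
Compare 22 vs 16: take 16 from right. Merged: [1, 9, 13, 15, 16, 16]
Compare 22 vs 16: take 16 from right. Merged: [1, 9, 13, 15, 16, 16, 16]
Append remaining from left: [22]. Merged: [1, 9, 13, 15, 16, 16, 16, 22]

Final merged array: [1, 9, 13, 15, 16, 16, 16, 22]
Total comparisons: 7

The merged array is [1, 9, 13, 15, 16, 16, 16, 22], requiring 7 comparisons. The merge step runs in O(n) time where n is the total number of elements.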